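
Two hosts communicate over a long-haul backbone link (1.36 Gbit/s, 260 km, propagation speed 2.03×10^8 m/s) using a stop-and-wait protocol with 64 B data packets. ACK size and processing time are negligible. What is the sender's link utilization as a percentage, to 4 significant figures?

t_tx = L/R = 512/1360000000 = 3.76471e-07 s.
t_prop = 260000/2.03e+08 = 0.00128079 s; RTT = 0.00256158 s.
Cycle = t_tx + RTT = 0.00256195 s.
Utilization = t_tx / cycle = 3.76471e-07/0.00256195 = 0.01469 %.

0.01469 %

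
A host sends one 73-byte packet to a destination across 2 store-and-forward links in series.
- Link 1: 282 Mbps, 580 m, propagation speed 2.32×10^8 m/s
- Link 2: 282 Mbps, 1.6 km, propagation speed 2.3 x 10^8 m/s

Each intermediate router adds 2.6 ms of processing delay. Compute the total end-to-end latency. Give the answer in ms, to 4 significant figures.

2.614 ms

L = 73 × 8 = 584 bits.
Transmission delay per hop = L/R = 584/282000000 = 0.00207092 ms; 2 hops → 0.00414184 ms.
Propagation delays (d/s per hop): 0.0025, 0.00695652 ms; sum = 0.00945652 ms.
Processing at 1 router(s): 1 × 2.6 ms = 2.6 ms.
End-to-end = 2.614 ms.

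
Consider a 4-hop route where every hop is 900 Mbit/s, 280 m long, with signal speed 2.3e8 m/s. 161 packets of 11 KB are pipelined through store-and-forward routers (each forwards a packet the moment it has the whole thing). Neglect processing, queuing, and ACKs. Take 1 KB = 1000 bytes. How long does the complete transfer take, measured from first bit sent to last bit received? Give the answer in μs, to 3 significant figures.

Per-hop transmission t_tx = L/R = 88000/900000000 = 97.7778 μs.
Per-hop propagation t_prop = 280/2.3e+08 = 1.21739 μs.
Pipeline fill: first packet needs 4·t_tx to clear all hops; remaining 160 packets each add one t_tx.
Total = (4+161-1)·t_tx + 4·t_prop = 164·97.7778 + 4·1.21739 = 16000 μs.

16000 μs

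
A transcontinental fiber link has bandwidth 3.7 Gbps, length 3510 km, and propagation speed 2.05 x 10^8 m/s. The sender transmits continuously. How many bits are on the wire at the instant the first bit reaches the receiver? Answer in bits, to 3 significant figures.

Propagation delay = 3510000 / 2.05e+08 = 0.017122 s.
BDP = R × t_prop = 3700000000 × 0.017122 = 63351200 bits.

63400000 bits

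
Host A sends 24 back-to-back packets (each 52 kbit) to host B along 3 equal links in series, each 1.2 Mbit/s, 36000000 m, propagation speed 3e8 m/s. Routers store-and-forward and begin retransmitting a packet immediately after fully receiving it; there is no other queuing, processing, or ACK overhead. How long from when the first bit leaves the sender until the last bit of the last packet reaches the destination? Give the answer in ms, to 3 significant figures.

Per-hop transmission t_tx = L/R = 52000/1200000 = 43.3333 ms.
Per-hop propagation t_prop = 36000000/300000000 = 120 ms.
Pipeline fill: first packet needs 3·t_tx to clear all hops; remaining 23 packets each add one t_tx.
Total = (3+24-1)·t_tx + 3·t_prop = 26·43.3333 + 3·120 = 1490 ms.

1490 ms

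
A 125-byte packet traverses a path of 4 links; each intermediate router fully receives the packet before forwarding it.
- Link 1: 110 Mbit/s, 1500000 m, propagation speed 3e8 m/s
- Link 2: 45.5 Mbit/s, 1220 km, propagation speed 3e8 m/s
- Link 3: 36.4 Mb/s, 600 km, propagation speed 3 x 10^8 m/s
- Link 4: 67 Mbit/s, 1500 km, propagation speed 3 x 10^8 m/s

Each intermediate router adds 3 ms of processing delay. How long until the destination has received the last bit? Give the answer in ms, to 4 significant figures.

25.14 ms

L = 125 × 8 = 1000 bits.
Transmission delays (L/R per hop): 0.00909091, 0.021978, 0.0274725, 0.0149254 ms; sum = 0.0734668 ms.
Propagation delays (d/s per hop): 5, 4.06667, 2, 5 ms; sum = 16.0667 ms.
Processing at 3 router(s): 3 × 3 ms = 9 ms.
End-to-end = 25.14 ms.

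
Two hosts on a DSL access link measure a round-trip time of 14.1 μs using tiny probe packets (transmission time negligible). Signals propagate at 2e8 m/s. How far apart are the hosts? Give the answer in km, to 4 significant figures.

1.410 km

One-way propagation = RTT/2 = 7.05 μs.
d = s × t = 200000000 × 7.05e-06 = 1.410 km.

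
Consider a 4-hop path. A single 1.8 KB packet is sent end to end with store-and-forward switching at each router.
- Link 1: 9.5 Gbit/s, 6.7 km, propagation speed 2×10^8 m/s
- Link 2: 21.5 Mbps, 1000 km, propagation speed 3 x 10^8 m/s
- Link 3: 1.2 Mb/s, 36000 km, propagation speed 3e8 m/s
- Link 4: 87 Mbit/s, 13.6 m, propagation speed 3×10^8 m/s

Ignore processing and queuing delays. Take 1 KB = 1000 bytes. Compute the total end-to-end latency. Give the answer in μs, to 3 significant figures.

L = 14400 bits.
Transmission delays (L/R per hop): 1.51579, 669.767, 12000, 165.517 μs; sum = 12836.8 μs.
Propagation delays (d/s per hop): 33.5, 3333.33, 120000, 0.0453333 μs; sum = 123367 μs.
End-to-end = 136000 μs.

136000 μs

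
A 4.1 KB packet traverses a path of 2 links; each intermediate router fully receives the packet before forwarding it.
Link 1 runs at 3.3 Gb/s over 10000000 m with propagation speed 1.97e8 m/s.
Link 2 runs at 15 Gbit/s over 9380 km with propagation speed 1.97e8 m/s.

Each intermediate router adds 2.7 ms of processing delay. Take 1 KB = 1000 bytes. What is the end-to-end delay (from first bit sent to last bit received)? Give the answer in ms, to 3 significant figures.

L = 32800 bits.
Transmission delays (L/R per hop): 0.00993939, 0.00218667 ms; sum = 0.0121261 ms.
Propagation delays (d/s per hop): 50.7614, 47.6142 ms; sum = 98.3756 ms.
Processing at 1 router(s): 1 × 2.7 ms = 2.7 ms.
End-to-end = 101 ms.

101 ms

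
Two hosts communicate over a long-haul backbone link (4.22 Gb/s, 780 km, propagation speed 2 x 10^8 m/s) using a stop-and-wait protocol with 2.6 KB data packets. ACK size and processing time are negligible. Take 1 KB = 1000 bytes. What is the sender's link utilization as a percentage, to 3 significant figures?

t_tx = L/R = 20800/4.22e+09 = 4.92891e-06 s.
t_prop = 780000/200000000 = 0.0039 s; RTT = 0.0078 s.
Cycle = t_tx + RTT = 0.00780493 s.
Utilization = t_tx / cycle = 4.92891e-06/0.00780493 = 0.0632 %.

0.0632 %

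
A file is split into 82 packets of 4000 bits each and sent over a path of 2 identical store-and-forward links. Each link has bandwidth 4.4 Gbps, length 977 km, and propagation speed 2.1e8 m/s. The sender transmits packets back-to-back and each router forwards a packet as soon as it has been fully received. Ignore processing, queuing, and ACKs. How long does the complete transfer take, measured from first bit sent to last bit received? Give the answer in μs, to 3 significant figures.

9380 μs

Per-hop transmission t_tx = L/R = 4000/4400000000 = 0.909091 μs.
Per-hop propagation t_prop = 977000/210000000 = 4652.38 μs.
Pipeline fill: first packet needs 2·t_tx to clear all hops; remaining 81 packets each add one t_tx.
Total = (2+82-1)·t_tx + 2·t_prop = 83·0.909091 + 2·4652.38 = 9380 μs.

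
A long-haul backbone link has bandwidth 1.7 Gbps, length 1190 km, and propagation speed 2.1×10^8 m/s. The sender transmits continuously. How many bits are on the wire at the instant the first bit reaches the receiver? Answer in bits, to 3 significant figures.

9630000 bits

Propagation delay = 1190000 / 210000000 = 0.00566667 s.
BDP = R × t_prop = 1700000000 × 0.00566667 = 9633330 bits.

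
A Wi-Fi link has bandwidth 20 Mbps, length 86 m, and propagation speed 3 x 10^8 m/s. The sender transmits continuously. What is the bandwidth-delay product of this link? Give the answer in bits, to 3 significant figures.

5.73 bits

Propagation delay = 86 / 300000000 = 2.86667e-07 s.
BDP = R × t_prop = 20000000 × 2.86667e-07 = 5.73333 bits.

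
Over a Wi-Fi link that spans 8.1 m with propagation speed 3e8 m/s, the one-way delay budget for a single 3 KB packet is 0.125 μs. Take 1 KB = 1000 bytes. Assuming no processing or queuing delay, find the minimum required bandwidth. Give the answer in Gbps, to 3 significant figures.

L = 24000 bits.
Propagation delay = 8.1 / 300000000 = 0.027 μs.
Transmission budget = 0.125 − 0.027 = 0.098 μs.
R ≥ L / t_tx = 24000 bits / 9.8e-08 s = 245 Gbps.

245 Gbps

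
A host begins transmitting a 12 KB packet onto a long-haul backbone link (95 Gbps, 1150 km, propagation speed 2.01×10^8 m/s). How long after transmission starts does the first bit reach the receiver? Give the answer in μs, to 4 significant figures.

First bit experiences only propagation delay: d/s = 1150000/2.01e+08 = 5721 μs.

5721 μs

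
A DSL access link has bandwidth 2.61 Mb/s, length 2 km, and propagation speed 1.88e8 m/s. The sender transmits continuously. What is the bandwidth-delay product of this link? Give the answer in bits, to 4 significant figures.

27.77 bits

Propagation delay = 2000 / 188000000 = 1.06383e-05 s.
BDP = R × t_prop = 2610000 × 1.06383e-05 = 27.766 bits.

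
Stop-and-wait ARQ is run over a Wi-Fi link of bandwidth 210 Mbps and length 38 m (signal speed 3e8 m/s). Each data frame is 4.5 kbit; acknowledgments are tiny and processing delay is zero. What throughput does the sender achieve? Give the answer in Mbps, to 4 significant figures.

207.5 Mbps

t_tx = L/R = 4500/210000000 = 2.14286e-05 s.
t_prop = 38/300000000 = 1.26667e-07 s; RTT = 2.53333e-07 s.
Cycle = t_tx + RTT = 2.16819e-05 s.
Throughput = L / cycle = 4500 / 2.16819e-05 = 207.5 Mbps.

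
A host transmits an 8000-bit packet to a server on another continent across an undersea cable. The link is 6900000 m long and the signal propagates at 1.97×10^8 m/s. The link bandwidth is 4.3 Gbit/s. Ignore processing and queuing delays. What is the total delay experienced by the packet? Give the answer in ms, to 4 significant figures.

Transmission delay = L/R = 8000 / 4300000000 = 0.00186047 ms.
Propagation delay = d/s = 6900000 m / 197000000 m/s = 35.0254 ms.
Total = 35.03 ms.

35.03 ms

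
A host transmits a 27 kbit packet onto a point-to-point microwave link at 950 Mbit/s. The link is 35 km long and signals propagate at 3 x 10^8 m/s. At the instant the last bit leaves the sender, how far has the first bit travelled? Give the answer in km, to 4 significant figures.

t_tx = L/R = 27000/950000000 = 2.84211e-05 s.
Distance = s × t_tx = 300000000 × 2.84211e-05 = 8.526 km.

8.526 km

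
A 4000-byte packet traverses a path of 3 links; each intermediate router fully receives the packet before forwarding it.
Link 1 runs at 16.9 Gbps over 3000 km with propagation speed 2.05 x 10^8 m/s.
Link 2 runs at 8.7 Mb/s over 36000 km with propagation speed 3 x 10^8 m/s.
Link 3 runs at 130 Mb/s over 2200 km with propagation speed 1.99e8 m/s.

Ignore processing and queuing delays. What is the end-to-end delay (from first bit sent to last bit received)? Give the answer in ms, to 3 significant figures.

L = 4000 × 8 = 32000 bits.
Transmission delays (L/R per hop): 0.00189349, 3.67816, 0.246154 ms; sum = 3.92621 ms.
Propagation delays (d/s per hop): 14.6341, 120, 11.0553 ms; sum = 145.689 ms.
End-to-end = 150 ms.

150 ms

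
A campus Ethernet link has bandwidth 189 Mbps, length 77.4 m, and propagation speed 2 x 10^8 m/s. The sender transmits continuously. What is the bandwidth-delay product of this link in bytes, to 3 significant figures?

9.14 bytes

Propagation delay = 77.4 / 200000000 = 3.87e-07 s.
BDP = R × t_prop = 189000000 × 3.87e-07 = 73.143 bits.
In bytes: 73.143/8 = 9.14 bytes.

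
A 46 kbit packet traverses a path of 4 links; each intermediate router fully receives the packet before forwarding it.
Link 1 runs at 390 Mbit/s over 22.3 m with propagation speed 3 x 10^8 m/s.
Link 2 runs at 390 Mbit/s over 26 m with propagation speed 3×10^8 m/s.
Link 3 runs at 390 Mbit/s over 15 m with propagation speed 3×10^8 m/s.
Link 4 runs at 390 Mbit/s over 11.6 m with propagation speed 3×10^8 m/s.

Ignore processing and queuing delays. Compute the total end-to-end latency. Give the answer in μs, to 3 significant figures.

472 μs

L = 46000 bits.
Transmission delay per hop = L/R = 46000/390000000 = 117.949 μs; 4 hops → 471.795 μs.
Propagation delays (d/s per hop): 0.0743333, 0.0866667, 0.05, 0.0386667 μs; sum = 0.249667 μs.
End-to-end = 472 μs.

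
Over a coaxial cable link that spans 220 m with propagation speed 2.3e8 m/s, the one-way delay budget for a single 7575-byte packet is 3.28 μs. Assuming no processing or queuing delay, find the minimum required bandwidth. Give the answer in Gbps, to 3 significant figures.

26.1 Gbps

L = 60600 bits.
Propagation delay = 220 / 2.3e+08 = 0.956522 μs.
Transmission budget = 3.28 − 0.956522 = 2.32348 μs.
R ≥ L / t_tx = 60600 bits / 2.32348e-06 s = 26.1 Gbps.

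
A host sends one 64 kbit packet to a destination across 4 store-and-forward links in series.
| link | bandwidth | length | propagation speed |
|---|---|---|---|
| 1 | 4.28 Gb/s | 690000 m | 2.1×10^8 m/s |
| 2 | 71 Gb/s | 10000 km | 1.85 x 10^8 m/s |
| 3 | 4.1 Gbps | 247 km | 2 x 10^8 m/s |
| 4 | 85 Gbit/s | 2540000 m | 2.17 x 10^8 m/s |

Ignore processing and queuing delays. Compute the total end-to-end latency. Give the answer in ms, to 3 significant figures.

L = 64000 bits.
Transmission delays (L/R per hop): 0.0149533, 0.000901408, 0.0156098, 0.000752941 ms; sum = 0.0322174 ms.
Propagation delays (d/s per hop): 3.28571, 54.0541, 1.235, 11.7051 ms; sum = 70.2798 ms.
End-to-end = 70.3 ms.

70.3 ms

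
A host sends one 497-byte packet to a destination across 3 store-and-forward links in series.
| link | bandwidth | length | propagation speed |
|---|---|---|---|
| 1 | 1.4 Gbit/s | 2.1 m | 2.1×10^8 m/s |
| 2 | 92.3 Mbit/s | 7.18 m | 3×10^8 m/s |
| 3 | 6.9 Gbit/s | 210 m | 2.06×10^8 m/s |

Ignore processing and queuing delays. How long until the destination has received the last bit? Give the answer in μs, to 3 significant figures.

L = 497 × 8 = 3976 bits.
Transmission delays (L/R per hop): 2.84, 43.0769, 0.576232 μs; sum = 46.4932 μs.
Propagation delays (d/s per hop): 0.01, 0.0239333, 1.01942 μs; sum = 1.05335 μs.
End-to-end = 47.5 μs.

47.5 μs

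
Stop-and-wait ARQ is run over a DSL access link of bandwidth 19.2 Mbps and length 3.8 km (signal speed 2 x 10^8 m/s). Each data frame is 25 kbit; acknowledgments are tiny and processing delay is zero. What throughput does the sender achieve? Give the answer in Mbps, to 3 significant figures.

18.7 Mbps

t_tx = L/R = 25000/19200000 = 0.00130208 s.
t_prop = 3800/200000000 = 1.9e-05 s; RTT = 3.8e-05 s.
Cycle = t_tx + RTT = 0.00134008 s.
Throughput = L / cycle = 25000 / 0.00134008 = 18.7 Mbps.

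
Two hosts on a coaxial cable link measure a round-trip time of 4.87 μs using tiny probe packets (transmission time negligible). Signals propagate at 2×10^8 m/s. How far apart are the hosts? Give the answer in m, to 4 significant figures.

One-way propagation = RTT/2 = 2.435 μs.
d = s × t = 200000000 × 2.435e-06 = 487.0 m.

487.0 m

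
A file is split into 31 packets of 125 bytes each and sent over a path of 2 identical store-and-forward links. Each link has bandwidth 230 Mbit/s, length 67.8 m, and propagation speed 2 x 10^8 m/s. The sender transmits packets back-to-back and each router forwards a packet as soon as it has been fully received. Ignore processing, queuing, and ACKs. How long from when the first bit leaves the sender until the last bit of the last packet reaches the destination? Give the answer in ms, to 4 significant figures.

0.1398 ms

Per-hop transmission t_tx = L/R = 1000/230000000 = 0.00434783 ms.
Per-hop propagation t_prop = 67.8/200000000 = 0.000339 ms.
Pipeline fill: first packet needs 2·t_tx to clear all hops; remaining 30 packets each add one t_tx.
Total = (2+31-1)·t_tx + 2·t_prop = 32·0.00434783 + 2·0.000339 = 0.1398 ms.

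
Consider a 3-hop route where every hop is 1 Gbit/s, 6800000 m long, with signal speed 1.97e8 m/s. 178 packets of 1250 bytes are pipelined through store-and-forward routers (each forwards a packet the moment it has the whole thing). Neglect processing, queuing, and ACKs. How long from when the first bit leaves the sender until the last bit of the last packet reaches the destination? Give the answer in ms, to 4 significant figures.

105.4 ms

Per-hop transmission t_tx = L/R = 10000/1000000000 = 0.01 ms.
Per-hop propagation t_prop = 6800000/197000000 = 34.5178 ms.
Pipeline fill: first packet needs 3·t_tx to clear all hops; remaining 177 packets each add one t_tx.
Total = (3+178-1)·t_tx + 3·t_prop = 180·0.01 + 3·34.5178 = 105.4 ms.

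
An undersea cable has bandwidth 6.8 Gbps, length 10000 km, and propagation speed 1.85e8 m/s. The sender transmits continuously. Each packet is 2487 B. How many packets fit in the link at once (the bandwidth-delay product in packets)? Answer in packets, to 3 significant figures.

18500 packets

Propagation delay = 10000000 / 185000000 = 0.0540541 s.
BDP = R × t_prop = 6800000000 × 0.0540541 = 367568000 bits.
In packets of 19896 bits: 18500 packets.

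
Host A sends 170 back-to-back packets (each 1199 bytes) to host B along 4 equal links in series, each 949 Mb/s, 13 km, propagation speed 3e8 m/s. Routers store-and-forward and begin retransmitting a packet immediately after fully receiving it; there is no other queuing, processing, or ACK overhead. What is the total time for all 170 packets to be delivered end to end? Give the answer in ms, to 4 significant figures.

Per-hop transmission t_tx = L/R = 9592/949000000 = 0.0101075 ms.
Per-hop propagation t_prop = 13000/300000000 = 0.0433333 ms.
Pipeline fill: first packet needs 4·t_tx to clear all hops; remaining 169 packets each add one t_tx.
Total = (4+170-1)·t_tx + 4·t_prop = 173·0.0101075 + 4·0.0433333 = 1.922 ms.

1.922 ms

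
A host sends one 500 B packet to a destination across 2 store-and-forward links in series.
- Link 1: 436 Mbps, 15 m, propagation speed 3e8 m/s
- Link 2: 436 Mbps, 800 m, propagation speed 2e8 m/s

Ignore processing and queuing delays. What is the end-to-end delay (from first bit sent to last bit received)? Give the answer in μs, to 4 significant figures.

22.40 μs

L = 500 × 8 = 4000 bits.
Transmission delay per hop = L/R = 4000/436000000 = 9.17431 μs; 2 hops → 18.3486 μs.
Propagation delays (d/s per hop): 0.05, 4 μs; sum = 4.05 μs.
End-to-end = 22.40 μs.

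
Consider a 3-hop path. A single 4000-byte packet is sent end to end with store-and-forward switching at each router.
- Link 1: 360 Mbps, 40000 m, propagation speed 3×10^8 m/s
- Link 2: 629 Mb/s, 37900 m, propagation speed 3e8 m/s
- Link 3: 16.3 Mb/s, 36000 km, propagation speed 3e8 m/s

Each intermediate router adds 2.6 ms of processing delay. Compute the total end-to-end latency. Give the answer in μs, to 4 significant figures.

L = 4000 × 8 = 32000 bits.
Transmission delays (L/R per hop): 88.8889, 50.8744, 1963.19 μs; sum = 2102.95 μs.
Propagation delays (d/s per hop): 133.333, 126.333, 120000 μs; sum = 120260 μs.
Processing at 2 router(s): 2 × 2.6 ms = 5200 μs.
End-to-end = 127600 μs.

127600 μs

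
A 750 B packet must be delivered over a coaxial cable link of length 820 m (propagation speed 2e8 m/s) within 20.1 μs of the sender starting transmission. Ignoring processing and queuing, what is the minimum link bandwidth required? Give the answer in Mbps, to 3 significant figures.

L = 6000 bits.
Propagation delay = 820 / 200000000 = 4.1 μs.
Transmission budget = 20.1 − 4.1 = 16 μs.
R ≥ L / t_tx = 6000 bits / 1.6e-05 s = 375 Mbps.

375 Mbps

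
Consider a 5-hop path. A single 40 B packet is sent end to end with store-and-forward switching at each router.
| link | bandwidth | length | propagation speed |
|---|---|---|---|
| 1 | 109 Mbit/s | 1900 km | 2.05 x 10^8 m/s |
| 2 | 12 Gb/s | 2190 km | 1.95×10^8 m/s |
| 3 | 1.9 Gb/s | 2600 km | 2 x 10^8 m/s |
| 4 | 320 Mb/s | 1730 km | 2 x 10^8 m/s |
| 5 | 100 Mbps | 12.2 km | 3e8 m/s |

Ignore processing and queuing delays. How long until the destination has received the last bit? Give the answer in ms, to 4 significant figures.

L = 40 × 8 = 320 bits.
Transmission delays (L/R per hop): 0.00293578, 2.66667e-05, 0.000168421, 0.001, 0.0032 ms; sum = 0.00733087 ms.
Propagation delays (d/s per hop): 9.26829, 11.2308, 13, 8.65, 0.0406667 ms; sum = 42.1897 ms.
End-to-end = 42.20 ms.

42.20 ms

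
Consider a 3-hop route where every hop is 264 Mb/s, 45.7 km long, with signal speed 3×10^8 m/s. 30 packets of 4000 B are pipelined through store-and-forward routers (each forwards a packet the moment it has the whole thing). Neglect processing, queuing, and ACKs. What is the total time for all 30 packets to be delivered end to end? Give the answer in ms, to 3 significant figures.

4.34 ms

Per-hop transmission t_tx = L/R = 32000/264000000 = 0.121212 ms.
Per-hop propagation t_prop = 45700/300000000 = 0.152333 ms.
Pipeline fill: first packet needs 3·t_tx to clear all hops; remaining 29 packets each add one t_tx.
Total = (3+30-1)·t_tx + 3·t_prop = 32·0.121212 + 3·0.152333 = 4.34 ms.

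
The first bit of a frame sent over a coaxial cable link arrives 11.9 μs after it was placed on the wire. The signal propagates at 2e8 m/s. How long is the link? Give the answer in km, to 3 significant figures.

d = s × t_prop = 200000000 × 1.19e-05 = 2.38 km.

2.38 km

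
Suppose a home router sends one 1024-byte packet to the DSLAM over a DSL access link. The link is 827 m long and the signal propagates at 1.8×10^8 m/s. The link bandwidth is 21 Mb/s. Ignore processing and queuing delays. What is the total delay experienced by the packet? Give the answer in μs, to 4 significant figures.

L = 1024 × 8 = 8192 bits.
Transmission delay = L/R = 8192 / 21000000 = 390.095 μs.
Propagation delay = d/s = 827 m / 180000000 m/s = 4.59444 μs.
Total = 394.7 μs.

394.7 μs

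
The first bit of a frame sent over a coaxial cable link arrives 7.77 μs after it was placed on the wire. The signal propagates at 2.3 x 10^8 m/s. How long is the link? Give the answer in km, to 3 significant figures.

1.79 km

d = s × t_prop = 2.3e+08 × 7.77e-06 = 1.79 km.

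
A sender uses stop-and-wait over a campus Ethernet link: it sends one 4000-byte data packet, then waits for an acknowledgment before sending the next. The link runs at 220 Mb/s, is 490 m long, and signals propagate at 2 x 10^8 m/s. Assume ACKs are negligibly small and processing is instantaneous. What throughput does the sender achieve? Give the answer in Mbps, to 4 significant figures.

t_tx = L/R = 32000/220000000 = 0.000145455 s.
t_prop = 490/200000000 = 2.45e-06 s; RTT = 4.9e-06 s.
Cycle = t_tx + RTT = 0.000150355 s.
Throughput = L / cycle = 32000 / 0.000150355 = 212.8 Mbps.

212.8 Mbps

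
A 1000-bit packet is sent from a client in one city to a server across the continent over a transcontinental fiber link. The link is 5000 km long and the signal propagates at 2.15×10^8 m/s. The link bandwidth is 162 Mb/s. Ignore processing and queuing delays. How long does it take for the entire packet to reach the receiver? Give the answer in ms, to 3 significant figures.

Transmission delay = L/R = 1000 / 162000000 = 0.00617284 ms.
Propagation delay = d/s = 5000000 m / 215000000 m/s = 23.2558 ms.
Total = 23.3 ms.

23.3 ms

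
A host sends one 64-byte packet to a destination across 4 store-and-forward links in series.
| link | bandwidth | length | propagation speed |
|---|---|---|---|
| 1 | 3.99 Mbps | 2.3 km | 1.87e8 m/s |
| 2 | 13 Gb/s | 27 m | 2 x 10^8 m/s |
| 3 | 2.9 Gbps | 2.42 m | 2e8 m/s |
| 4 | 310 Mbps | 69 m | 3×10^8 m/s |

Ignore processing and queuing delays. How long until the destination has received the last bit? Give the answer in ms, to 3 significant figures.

L = 64 × 8 = 512 bits.
Transmission delays (L/R per hop): 0.128321, 3.93846e-05, 0.000176552, 0.00165161 ms; sum = 0.130188 ms.
Propagation delays (d/s per hop): 0.0122995, 0.000135, 1.21e-05, 0.00023 ms; sum = 0.0126766 ms.
End-to-end = 0.143 ms.

0.143 ms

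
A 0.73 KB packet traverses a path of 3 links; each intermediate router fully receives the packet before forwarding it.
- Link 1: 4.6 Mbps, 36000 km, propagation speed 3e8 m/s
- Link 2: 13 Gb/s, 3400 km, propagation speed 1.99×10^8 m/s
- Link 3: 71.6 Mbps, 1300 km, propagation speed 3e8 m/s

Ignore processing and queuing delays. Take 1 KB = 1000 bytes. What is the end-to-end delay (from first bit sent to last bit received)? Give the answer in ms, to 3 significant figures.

143 ms

L = 5840 bits.
Transmission delays (L/R per hop): 1.26957, 0.000449231, 0.0815642 ms; sum = 1.35158 ms.
Propagation delays (d/s per hop): 120, 17.0854, 4.33333 ms; sum = 141.419 ms.
End-to-end = 143 ms.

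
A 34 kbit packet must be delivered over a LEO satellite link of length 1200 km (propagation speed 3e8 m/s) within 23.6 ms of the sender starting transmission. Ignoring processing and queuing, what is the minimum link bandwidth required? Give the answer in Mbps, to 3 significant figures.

Propagation delay = 1200000 / 300000000 = 4 ms.
Transmission budget = 23.6 − 4 = 19.6 ms.
R ≥ L / t_tx = 34000 bits / 0.0196 s = 1.73 Mbps.

1.73 Mbps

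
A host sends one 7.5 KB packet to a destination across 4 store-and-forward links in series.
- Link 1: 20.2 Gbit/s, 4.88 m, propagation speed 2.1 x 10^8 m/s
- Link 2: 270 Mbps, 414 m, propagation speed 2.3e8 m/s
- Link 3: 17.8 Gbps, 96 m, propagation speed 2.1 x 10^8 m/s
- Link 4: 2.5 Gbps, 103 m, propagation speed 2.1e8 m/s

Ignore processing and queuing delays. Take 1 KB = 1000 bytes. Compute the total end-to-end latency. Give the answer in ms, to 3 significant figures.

L = 60000 bits.
Transmission delays (L/R per hop): 0.0029703, 0.222222, 0.00337079, 0.024 ms; sum = 0.252563 ms.
Propagation delays (d/s per hop): 2.32381e-05, 0.0018, 0.000457143, 0.000490476 ms; sum = 0.00277086 ms.
End-to-end = 0.255 ms.

0.255 ms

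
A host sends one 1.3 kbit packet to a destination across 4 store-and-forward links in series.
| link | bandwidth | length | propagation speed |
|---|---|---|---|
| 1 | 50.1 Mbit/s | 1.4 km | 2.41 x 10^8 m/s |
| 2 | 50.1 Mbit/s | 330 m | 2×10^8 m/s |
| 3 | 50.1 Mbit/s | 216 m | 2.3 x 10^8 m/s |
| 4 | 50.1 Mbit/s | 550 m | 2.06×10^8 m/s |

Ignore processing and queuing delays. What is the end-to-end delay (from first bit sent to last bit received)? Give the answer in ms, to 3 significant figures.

L = 1300 bits.
Transmission delay per hop = L/R = 1300/50100000 = 0.0259481 ms; 4 hops → 0.103792 ms.
Propagation delays (d/s per hop): 0.00580913, 0.00165, 0.00093913, 0.0026699 ms; sum = 0.0110682 ms.
End-to-end = 0.115 ms.

0.115 ms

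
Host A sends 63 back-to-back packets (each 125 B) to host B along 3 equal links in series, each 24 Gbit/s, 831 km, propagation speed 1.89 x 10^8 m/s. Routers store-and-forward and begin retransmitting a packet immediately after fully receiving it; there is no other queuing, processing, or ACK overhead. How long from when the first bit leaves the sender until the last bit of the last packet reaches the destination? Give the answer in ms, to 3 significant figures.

Per-hop transmission t_tx = L/R = 1000/24000000000 = 4.16667e-05 ms.
Per-hop propagation t_prop = 831000/189000000 = 4.39683 ms.
Pipeline fill: first packet needs 3·t_tx to clear all hops; remaining 62 packets each add one t_tx.
Total = (3+63-1)·t_tx + 3·t_prop = 65·4.16667e-05 + 3·4.39683 = 13.2 ms.

13.2 ms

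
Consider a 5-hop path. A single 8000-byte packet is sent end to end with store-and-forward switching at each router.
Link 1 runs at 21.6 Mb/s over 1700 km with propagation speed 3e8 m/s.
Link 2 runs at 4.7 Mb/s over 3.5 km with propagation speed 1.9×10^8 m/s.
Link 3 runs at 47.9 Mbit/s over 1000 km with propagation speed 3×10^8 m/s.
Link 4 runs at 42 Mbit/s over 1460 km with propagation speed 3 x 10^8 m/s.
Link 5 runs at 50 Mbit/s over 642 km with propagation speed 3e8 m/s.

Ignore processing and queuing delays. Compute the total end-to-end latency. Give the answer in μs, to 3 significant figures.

L = 8000 × 8 = 64000 bits.
Transmission delays (L/R per hop): 2962.96, 13617, 1336.12, 1523.81, 1280 μs; sum = 20719.9 μs.
Propagation delays (d/s per hop): 5666.67, 18.4211, 3333.33, 4866.67, 2140 μs; sum = 16025.1 μs.
End-to-end = 36700 μs.

36700 μs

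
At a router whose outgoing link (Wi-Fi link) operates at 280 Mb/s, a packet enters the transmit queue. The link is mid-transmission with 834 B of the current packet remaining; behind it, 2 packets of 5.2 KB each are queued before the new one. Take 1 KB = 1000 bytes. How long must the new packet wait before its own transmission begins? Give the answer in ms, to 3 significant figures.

0.321 ms

Each queued packet: L/R = 41600/280000000 = 0.148571 ms.
2 queued → 0.297143 ms.
Plus remaining 6672 bits of current packet: 0.0238286 ms.
Queuing delay = 0.321 ms.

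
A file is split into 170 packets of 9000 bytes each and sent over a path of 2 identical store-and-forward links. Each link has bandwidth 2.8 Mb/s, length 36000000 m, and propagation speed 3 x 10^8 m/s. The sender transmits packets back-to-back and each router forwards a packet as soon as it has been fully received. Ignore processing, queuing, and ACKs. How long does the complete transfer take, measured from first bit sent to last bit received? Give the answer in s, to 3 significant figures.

4.64 s

Per-hop transmission t_tx = L/R = 72000/2800000 = 0.0257143 s.
Per-hop propagation t_prop = 36000000/300000000 = 0.12 s.
Pipeline fill: first packet needs 2·t_tx to clear all hops; remaining 169 packets each add one t_tx.
Total = (2+170-1)·t_tx + 2·t_prop = 171·0.0257143 + 2·0.12 = 4.64 s.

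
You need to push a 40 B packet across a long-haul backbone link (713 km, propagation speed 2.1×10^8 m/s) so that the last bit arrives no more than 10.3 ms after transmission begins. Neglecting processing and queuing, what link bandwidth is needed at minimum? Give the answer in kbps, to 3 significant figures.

46.3 kbps

L = 320 bits.
Propagation delay = 713000 / 210000000 = 3.39524 ms.
Transmission budget = 10.3 − 3.39524 = 6.90476 ms.
R ≥ L / t_tx = 320 bits / 0.00690476 s = 46.3 kbps.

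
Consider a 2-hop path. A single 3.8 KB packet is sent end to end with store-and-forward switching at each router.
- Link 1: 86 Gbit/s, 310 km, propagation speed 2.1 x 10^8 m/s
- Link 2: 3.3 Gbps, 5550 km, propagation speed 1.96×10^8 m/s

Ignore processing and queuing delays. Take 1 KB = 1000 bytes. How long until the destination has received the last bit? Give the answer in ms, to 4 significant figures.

29.80 ms

L = 30400 bits.
Transmission delays (L/R per hop): 0.000353488, 0.00921212 ms; sum = 0.00956561 ms.
Propagation delays (d/s per hop): 1.47619, 28.3163 ms; sum = 29.7925 ms.
End-to-end = 29.80 ms.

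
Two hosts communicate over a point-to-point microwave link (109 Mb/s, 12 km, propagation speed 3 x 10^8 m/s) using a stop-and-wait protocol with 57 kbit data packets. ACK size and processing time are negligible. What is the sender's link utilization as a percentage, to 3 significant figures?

86.7 %

t_tx = L/R = 57000/109000000 = 0.000522936 s.
t_prop = 12000/300000000 = 4e-05 s; RTT = 8e-05 s.
Cycle = t_tx + RTT = 0.000602936 s.
Utilization = t_tx / cycle = 0.000522936/0.000602936 = 86.7 %.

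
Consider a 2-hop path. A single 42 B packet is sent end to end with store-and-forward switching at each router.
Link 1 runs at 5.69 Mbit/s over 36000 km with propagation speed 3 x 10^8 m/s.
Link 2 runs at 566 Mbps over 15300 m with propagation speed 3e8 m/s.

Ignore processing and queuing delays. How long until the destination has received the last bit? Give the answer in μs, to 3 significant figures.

120000 μs

L = 42 × 8 = 336 bits.
Transmission delays (L/R per hop): 59.051, 0.59364 μs; sum = 59.6446 μs.
Propagation delays (d/s per hop): 120000, 51 μs; sum = 120051 μs.
End-to-end = 120000 μs.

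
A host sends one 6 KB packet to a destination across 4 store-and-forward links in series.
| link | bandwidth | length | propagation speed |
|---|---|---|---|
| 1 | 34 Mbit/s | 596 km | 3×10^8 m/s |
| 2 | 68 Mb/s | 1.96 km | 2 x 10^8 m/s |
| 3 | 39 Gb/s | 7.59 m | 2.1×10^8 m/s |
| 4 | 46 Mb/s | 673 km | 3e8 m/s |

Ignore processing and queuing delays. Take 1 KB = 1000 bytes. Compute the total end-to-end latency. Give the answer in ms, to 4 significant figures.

7.402 ms

L = 48000 bits.
Transmission delays (L/R per hop): 1.41176, 0.705882, 0.00123077, 1.04348 ms; sum = 3.16236 ms.
Propagation delays (d/s per hop): 1.98667, 0.0098, 3.61429e-05, 2.24333 ms; sum = 4.23984 ms.
End-to-end = 7.402 ms.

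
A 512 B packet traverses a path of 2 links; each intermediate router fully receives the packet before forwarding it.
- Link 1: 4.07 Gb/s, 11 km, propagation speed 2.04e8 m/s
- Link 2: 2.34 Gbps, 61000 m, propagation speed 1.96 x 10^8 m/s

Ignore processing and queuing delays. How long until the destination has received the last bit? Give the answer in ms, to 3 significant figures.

L = 512 × 8 = 4096 bits.
Transmission delays (L/R per hop): 0.00100639, 0.00175043 ms; sum = 0.00275682 ms.
Propagation delays (d/s per hop): 0.0539216, 0.311224 ms; sum = 0.365146 ms.
End-to-end = 0.368 ms.

0.368 ms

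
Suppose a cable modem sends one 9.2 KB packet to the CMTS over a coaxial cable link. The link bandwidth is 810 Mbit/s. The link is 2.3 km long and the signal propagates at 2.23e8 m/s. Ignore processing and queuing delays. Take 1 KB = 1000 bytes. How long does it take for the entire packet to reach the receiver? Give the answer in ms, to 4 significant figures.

L = 73600 bits.
Transmission delay = L/R = 73600 / 810000000 = 0.0908642 ms.
Propagation delay = d/s = 2300 m / 223000000 m/s = 0.0103139 ms.
Total = 0.1012 ms.

0.1012 ms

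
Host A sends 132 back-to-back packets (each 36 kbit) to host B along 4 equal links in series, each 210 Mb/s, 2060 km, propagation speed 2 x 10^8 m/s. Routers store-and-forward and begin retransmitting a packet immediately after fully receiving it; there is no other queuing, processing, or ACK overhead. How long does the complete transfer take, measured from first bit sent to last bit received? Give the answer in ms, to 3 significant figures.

64.3 ms

Per-hop transmission t_tx = L/R = 36000/210000000 = 0.171429 ms.
Per-hop propagation t_prop = 2060000/200000000 = 10.3 ms.
Pipeline fill: first packet needs 4·t_tx to clear all hops; remaining 131 packets each add one t_tx.
Total = (4+132-1)·t_tx + 4·t_prop = 135·0.171429 + 4·10.3 = 64.3 ms.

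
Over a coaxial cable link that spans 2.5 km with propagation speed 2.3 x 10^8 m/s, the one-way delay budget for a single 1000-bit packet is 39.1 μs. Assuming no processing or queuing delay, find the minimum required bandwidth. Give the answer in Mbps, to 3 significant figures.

Propagation delay = 2500 / 2.3e+08 = 10.8696 μs.
Transmission budget = 39.1 − 10.8696 = 28.2304 μs.
R ≥ L / t_tx = 1000 bits / 2.82304e-05 s = 35.4 Mbps.

35.4 Mbps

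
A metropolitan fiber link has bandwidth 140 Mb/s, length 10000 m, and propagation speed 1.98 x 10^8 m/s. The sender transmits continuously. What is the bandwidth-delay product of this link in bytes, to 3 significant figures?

884 bytes

Propagation delay = 10000 / 198000000 = 5.05051e-05 s.
BDP = R × t_prop = 140000000 × 5.05051e-05 = 7070.71 bits.
In bytes: 7070.71/8 = 884 bytes.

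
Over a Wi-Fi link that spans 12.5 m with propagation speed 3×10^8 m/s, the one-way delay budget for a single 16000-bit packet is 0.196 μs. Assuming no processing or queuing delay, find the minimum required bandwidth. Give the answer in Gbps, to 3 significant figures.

104 Gbps

Propagation delay = 12.5 / 300000000 = 0.0416667 μs.
Transmission budget = 0.196 − 0.0416667 = 0.154333 μs.
R ≥ L / t_tx = 16000 bits / 1.54333e-07 s = 104 Gbps.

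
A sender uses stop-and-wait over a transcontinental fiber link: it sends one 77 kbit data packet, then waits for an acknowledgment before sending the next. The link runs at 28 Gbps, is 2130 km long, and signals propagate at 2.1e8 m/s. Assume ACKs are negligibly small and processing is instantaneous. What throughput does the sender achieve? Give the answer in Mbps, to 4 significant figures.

3.795 Mbps

t_tx = L/R = 77000/28000000000 = 2.75e-06 s.
t_prop = 2130000/210000000 = 0.0101429 s; RTT = 0.0202857 s.
Cycle = t_tx + RTT = 0.0202885 s.
Throughput = L / cycle = 77000 / 0.0202885 = 3.795 Mbps.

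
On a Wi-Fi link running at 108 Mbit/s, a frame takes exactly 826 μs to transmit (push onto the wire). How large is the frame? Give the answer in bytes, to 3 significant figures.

11200 bytes

L = R × t_tx = 108000000 b/s × 0.000826 s = 89208 bits.
In bytes: 89208 / 8 = 11200 bytes.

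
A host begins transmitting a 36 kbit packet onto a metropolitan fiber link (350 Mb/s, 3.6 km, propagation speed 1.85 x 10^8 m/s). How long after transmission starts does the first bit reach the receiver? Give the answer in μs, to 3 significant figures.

First bit experiences only propagation delay: d/s = 3600/185000000 = 19.5 μs.

19.5 μs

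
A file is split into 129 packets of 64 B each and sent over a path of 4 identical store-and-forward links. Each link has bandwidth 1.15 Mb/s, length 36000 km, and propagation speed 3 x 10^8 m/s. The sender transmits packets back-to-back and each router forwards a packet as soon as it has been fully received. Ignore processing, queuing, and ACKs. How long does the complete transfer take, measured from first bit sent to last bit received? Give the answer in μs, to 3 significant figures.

Per-hop transmission t_tx = L/R = 512/1150000 = 445.217 μs.
Per-hop propagation t_prop = 36000000/300000000 = 120000 μs.
Pipeline fill: first packet needs 4·t_tx to clear all hops; remaining 128 packets each add one t_tx.
Total = (4+129-1)·t_tx + 4·t_prop = 132·445.217 + 4·120000 = 539000 μs.

539000 μs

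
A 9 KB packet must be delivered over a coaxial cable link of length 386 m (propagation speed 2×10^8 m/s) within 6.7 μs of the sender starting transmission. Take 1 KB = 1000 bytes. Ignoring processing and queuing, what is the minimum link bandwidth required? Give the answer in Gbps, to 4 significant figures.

L = 72000 bits.
Propagation delay = 386 / 200000000 = 1.93 μs.
Transmission budget = 6.7 − 1.93 = 4.77 μs.
R ≥ L / t_tx = 72000 bits / 4.77e-06 s = 15.09 Gbps.

15.09 Gbps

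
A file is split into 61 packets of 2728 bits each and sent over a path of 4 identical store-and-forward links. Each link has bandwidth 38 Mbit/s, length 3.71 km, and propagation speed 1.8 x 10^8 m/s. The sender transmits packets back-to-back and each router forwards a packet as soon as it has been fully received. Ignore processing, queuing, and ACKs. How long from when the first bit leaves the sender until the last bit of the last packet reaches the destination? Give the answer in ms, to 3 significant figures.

4.68 ms

Per-hop transmission t_tx = L/R = 2728/38000000 = 0.0717895 ms.
Per-hop propagation t_prop = 3710/180000000 = 0.0206111 ms.
Pipeline fill: first packet needs 4·t_tx to clear all hops; remaining 60 packets each add one t_tx.
Total = (4+61-1)·t_tx + 4·t_prop = 64·0.0717895 + 4·0.0206111 = 4.68 ms.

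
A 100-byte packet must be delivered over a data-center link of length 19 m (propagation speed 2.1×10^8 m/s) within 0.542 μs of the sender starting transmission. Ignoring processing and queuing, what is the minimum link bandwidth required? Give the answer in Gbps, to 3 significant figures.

1.77 Gbps

L = 800 bits.
Propagation delay = 19 / 210000000 = 0.0904762 μs.
Transmission budget = 0.542 − 0.0904762 = 0.451524 μs.
R ≥ L / t_tx = 800 bits / 4.51524e-07 s = 1.77 Gbps.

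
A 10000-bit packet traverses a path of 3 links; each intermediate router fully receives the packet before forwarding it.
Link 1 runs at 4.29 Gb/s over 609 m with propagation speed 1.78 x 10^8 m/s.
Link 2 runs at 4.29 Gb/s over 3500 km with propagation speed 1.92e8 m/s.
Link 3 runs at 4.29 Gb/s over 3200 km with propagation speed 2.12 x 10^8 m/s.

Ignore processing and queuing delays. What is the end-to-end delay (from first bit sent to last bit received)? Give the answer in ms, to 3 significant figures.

Transmission delay per hop = L/R = 10000/4290000000 = 0.002331 ms; 3 hops → 0.00699301 ms.
Propagation delays (d/s per hop): 0.00342135, 18.2292, 15.0943 ms; sum = 33.3269 ms.
End-to-end = 33.3 ms.

33.3 ms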